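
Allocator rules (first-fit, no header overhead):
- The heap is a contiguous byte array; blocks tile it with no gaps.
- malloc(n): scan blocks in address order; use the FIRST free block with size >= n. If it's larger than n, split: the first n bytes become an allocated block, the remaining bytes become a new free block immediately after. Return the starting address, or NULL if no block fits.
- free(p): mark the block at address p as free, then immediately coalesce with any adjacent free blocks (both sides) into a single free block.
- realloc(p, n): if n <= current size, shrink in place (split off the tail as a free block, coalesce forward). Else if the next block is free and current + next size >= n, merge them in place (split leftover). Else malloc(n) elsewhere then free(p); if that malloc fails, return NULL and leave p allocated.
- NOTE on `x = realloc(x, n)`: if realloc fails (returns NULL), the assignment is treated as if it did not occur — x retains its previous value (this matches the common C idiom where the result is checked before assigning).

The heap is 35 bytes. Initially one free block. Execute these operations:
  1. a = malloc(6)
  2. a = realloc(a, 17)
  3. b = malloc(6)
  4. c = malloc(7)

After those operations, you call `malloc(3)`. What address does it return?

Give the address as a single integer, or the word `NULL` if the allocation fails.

Op 1: a = malloc(6) -> a = 0; heap: [0-5 ALLOC][6-34 FREE]
Op 2: a = realloc(a, 17) -> a = 0; heap: [0-16 ALLOC][17-34 FREE]
Op 3: b = malloc(6) -> b = 17; heap: [0-16 ALLOC][17-22 ALLOC][23-34 FREE]
Op 4: c = malloc(7) -> c = 23; heap: [0-16 ALLOC][17-22 ALLOC][23-29 ALLOC][30-34 FREE]
malloc(3): first-fit scan over [0-16 ALLOC][17-22 ALLOC][23-29 ALLOC][30-34 FREE] -> 30

Answer: 30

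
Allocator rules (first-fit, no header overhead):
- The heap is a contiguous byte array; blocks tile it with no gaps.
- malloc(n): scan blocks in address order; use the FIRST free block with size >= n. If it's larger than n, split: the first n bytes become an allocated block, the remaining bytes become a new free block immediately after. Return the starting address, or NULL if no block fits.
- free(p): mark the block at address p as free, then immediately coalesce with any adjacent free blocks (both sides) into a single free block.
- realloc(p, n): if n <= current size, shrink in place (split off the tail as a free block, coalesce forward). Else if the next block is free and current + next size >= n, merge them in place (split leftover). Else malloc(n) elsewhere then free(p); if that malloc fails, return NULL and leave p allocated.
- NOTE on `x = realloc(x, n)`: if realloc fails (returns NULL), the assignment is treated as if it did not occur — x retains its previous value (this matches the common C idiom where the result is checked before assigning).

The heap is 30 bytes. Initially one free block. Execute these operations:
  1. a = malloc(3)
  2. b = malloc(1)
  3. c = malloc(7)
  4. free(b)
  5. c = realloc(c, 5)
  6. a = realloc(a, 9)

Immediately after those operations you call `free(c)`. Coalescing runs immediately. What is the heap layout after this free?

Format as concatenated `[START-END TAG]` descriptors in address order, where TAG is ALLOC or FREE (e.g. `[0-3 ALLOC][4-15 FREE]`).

Op 1: a = malloc(3) -> a = 0; heap: [0-2 ALLOC][3-29 FREE]
Op 2: b = malloc(1) -> b = 3; heap: [0-2 ALLOC][3-3 ALLOC][4-29 FREE]
Op 3: c = malloc(7) -> c = 4; heap: [0-2 ALLOC][3-3 ALLOC][4-10 ALLOC][11-29 FREE]
Op 4: free(b) -> (freed b); heap: [0-2 ALLOC][3-3 FREE][4-10 ALLOC][11-29 FREE]
Op 5: c = realloc(c, 5) -> c = 4; heap: [0-2 ALLOC][3-3 FREE][4-8 ALLOC][9-29 FREE]
Op 6: a = realloc(a, 9) -> a = 9; heap: [0-3 FREE][4-8 ALLOC][9-17 ALLOC][18-29 FREE]
free(c): c = 4 -> block [4-8 ALLOC]; mark free, coalesce with adjacent free neighbors -> [0-8 FREE][9-17 ALLOC][18-29 FREE]

Answer: [0-8 FREE][9-17 ALLOC][18-29 FREE]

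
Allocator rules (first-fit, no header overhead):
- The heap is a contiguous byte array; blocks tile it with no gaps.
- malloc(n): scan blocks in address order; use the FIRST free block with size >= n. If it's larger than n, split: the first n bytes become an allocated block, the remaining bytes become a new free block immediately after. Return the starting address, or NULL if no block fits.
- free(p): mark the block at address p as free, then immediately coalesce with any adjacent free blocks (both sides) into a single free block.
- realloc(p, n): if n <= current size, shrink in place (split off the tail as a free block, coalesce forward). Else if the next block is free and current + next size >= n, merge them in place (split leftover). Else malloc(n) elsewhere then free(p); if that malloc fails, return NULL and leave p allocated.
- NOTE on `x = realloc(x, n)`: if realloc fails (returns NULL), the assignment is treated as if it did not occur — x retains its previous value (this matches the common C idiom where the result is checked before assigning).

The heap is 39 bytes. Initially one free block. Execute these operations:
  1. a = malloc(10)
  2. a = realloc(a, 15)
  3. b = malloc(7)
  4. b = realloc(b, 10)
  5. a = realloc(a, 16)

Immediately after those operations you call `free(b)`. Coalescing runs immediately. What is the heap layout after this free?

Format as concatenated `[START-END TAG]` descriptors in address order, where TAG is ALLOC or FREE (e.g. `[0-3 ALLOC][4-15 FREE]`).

Answer: [0-14 ALLOC][15-38 FREE]

Derivation:
Op 1: a = malloc(10) -> a = 0; heap: [0-9 ALLOC][10-38 FREE]
Op 2: a = realloc(a, 15) -> a = 0; heap: [0-14 ALLOC][15-38 FREE]
Op 3: b = malloc(7) -> b = 15; heap: [0-14 ALLOC][15-21 ALLOC][22-38 FREE]
Op 4: b = realloc(b, 10) -> b = 15; heap: [0-14 ALLOC][15-24 ALLOC][25-38 FREE]
Op 5: a = realloc(a, 16) -> NULL (a unchanged); heap: [0-14 ALLOC][15-24 ALLOC][25-38 FREE]
free(b): b = 15 -> block [15-24 ALLOC]; mark free, coalesce with adjacent free neighbors -> [0-14 ALLOC][15-38 FREE]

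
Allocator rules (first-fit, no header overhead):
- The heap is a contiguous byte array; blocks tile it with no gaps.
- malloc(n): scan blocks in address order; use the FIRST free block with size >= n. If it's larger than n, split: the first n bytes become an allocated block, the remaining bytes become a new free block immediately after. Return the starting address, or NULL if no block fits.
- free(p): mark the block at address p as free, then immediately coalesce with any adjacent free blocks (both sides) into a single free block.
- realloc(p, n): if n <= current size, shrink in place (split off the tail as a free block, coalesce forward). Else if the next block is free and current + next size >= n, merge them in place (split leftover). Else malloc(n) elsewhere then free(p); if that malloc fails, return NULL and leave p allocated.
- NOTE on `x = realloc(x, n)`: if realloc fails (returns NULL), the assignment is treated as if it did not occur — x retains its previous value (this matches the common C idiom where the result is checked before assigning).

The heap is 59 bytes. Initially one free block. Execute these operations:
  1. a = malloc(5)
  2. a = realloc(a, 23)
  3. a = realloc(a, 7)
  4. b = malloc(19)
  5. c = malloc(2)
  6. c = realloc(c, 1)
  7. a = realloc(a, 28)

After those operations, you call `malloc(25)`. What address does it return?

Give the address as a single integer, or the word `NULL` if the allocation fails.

Answer: NULL

Derivation:
Op 1: a = malloc(5) -> a = 0; heap: [0-4 ALLOC][5-58 FREE]
Op 2: a = realloc(a, 23) -> a = 0; heap: [0-22 ALLOC][23-58 FREE]
Op 3: a = realloc(a, 7) -> a = 0; heap: [0-6 ALLOC][7-58 FREE]
Op 4: b = malloc(19) -> b = 7; heap: [0-6 ALLOC][7-25 ALLOC][26-58 FREE]
Op 5: c = malloc(2) -> c = 26; heap: [0-6 ALLOC][7-25 ALLOC][26-27 ALLOC][28-58 FREE]
Op 6: c = realloc(c, 1) -> c = 26; heap: [0-6 ALLOC][7-25 ALLOC][26-26 ALLOC][27-58 FREE]
Op 7: a = realloc(a, 28) -> a = 27; heap: [0-6 FREE][7-25 ALLOC][26-26 ALLOC][27-54 ALLOC][55-58 FREE]
malloc(25): first-fit scan over [0-6 FREE][7-25 ALLOC][26-26 ALLOC][27-54 ALLOC][55-58 FREE] -> NULL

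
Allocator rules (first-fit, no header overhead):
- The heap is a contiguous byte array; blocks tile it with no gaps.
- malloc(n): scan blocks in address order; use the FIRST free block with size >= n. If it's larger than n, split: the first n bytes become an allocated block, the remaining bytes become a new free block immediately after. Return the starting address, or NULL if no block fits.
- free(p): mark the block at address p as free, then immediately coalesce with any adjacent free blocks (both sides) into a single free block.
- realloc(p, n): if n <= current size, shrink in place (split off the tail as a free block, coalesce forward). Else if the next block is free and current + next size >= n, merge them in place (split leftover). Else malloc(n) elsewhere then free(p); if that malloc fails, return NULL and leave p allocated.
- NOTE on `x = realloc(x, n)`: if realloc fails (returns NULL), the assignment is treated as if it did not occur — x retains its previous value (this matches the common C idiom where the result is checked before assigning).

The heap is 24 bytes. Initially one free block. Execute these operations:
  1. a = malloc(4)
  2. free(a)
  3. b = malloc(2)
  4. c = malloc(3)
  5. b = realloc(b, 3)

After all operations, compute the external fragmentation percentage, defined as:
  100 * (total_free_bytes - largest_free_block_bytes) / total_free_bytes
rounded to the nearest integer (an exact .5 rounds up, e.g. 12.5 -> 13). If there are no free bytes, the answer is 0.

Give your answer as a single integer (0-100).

Op 1: a = malloc(4) -> a = 0; heap: [0-3 ALLOC][4-23 FREE]
Op 2: free(a) -> (freed a); heap: [0-23 FREE]
Op 3: b = malloc(2) -> b = 0; heap: [0-1 ALLOC][2-23 FREE]
Op 4: c = malloc(3) -> c = 2; heap: [0-1 ALLOC][2-4 ALLOC][5-23 FREE]
Op 5: b = realloc(b, 3) -> b = 5; heap: [0-1 FREE][2-4 ALLOC][5-7 ALLOC][8-23 FREE]
Free blocks: [2 16] total_free=18 largest=16 -> 100*(18-16)/18 = 200/18 ≈ 11.111 -> rounds to 11

Answer: 11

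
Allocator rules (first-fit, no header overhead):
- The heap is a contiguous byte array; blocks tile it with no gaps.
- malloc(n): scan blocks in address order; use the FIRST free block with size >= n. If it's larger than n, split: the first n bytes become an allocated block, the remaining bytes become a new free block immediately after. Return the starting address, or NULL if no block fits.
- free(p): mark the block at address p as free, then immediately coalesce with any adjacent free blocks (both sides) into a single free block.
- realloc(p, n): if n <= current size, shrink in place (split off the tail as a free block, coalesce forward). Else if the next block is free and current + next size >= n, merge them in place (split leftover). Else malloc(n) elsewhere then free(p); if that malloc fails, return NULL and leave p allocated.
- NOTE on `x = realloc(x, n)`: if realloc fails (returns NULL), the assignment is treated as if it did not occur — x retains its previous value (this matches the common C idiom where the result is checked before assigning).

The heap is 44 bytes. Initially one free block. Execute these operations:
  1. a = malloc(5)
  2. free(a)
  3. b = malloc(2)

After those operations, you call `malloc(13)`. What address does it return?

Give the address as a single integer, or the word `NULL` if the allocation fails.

Answer: 2

Derivation:
Op 1: a = malloc(5) -> a = 0; heap: [0-4 ALLOC][5-43 FREE]
Op 2: free(a) -> (freed a); heap: [0-43 FREE]
Op 3: b = malloc(2) -> b = 0; heap: [0-1 ALLOC][2-43 FREE]
malloc(13): first-fit scan over [0-1 ALLOC][2-43 FREE] -> 2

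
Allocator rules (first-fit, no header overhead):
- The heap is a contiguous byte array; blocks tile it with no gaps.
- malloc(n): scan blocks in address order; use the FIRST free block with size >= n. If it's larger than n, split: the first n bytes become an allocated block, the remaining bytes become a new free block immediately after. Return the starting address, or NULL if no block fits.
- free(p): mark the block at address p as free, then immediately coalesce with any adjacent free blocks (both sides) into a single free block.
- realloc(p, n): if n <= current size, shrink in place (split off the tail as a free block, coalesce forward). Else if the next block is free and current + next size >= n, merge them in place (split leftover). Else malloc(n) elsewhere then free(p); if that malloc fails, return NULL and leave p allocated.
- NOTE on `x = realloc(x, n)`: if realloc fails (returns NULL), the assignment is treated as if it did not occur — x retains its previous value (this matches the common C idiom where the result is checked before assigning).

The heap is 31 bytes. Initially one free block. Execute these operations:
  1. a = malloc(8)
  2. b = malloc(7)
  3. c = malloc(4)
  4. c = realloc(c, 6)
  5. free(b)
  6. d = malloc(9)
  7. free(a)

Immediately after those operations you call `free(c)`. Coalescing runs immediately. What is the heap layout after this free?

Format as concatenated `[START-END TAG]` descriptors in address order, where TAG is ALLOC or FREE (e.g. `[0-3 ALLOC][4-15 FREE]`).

Answer: [0-20 FREE][21-29 ALLOC][30-30 FREE]

Derivation:
Op 1: a = malloc(8) -> a = 0; heap: [0-7 ALLOC][8-30 FREE]
Op 2: b = malloc(7) -> b = 8; heap: [0-7 ALLOC][8-14 ALLOC][15-30 FREE]
Op 3: c = malloc(4) -> c = 15; heap: [0-7 ALLOC][8-14 ALLOC][15-18 ALLOC][19-30 FREE]
Op 4: c = realloc(c, 6) -> c = 15; heap: [0-7 ALLOC][8-14 ALLOC][15-20 ALLOC][21-30 FREE]
Op 5: free(b) -> (freed b); heap: [0-7 ALLOC][8-14 FREE][15-20 ALLOC][21-30 FREE]
Op 6: d = malloc(9) -> d = 21; heap: [0-7 ALLOC][8-14 FREE][15-20 ALLOC][21-29 ALLOC][30-30 FREE]
Op 7: free(a) -> (freed a); heap: [0-14 FREE][15-20 ALLOC][21-29 ALLOC][30-30 FREE]
free(c): c = 15 -> block [15-20 ALLOC]; mark free, coalesce with adjacent free neighbors -> [0-20 FREE][21-29 ALLOC][30-30 FREE]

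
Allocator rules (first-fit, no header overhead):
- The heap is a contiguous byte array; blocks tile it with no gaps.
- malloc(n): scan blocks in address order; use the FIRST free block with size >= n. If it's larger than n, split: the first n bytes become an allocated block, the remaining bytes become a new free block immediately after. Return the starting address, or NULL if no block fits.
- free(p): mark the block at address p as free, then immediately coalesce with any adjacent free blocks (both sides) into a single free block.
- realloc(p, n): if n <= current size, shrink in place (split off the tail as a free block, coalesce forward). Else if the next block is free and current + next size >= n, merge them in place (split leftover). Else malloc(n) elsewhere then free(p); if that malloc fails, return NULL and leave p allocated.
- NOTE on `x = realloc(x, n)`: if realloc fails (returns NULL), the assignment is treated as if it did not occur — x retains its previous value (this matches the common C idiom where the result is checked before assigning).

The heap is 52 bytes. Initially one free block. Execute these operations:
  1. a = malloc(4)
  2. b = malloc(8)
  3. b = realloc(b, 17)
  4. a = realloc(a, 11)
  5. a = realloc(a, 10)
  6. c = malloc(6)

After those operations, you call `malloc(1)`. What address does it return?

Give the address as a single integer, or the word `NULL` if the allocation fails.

Op 1: a = malloc(4) -> a = 0; heap: [0-3 ALLOC][4-51 FREE]
Op 2: b = malloc(8) -> b = 4; heap: [0-3 ALLOC][4-11 ALLOC][12-51 FREE]
Op 3: b = realloc(b, 17) -> b = 4; heap: [0-3 ALLOC][4-20 ALLOC][21-51 FREE]
Op 4: a = realloc(a, 11) -> a = 21; heap: [0-3 FREE][4-20 ALLOC][21-31 ALLOC][32-51 FREE]
Op 5: a = realloc(a, 10) -> a = 21; heap: [0-3 FREE][4-20 ALLOC][21-30 ALLOC][31-51 FREE]
Op 6: c = malloc(6) -> c = 31; heap: [0-3 FREE][4-20 ALLOC][21-30 ALLOC][31-36 ALLOC][37-51 FREE]
malloc(1): first-fit scan over [0-3 FREE][4-20 ALLOC][21-30 ALLOC][31-36 ALLOC][37-51 FREE] -> 0

Answer: 0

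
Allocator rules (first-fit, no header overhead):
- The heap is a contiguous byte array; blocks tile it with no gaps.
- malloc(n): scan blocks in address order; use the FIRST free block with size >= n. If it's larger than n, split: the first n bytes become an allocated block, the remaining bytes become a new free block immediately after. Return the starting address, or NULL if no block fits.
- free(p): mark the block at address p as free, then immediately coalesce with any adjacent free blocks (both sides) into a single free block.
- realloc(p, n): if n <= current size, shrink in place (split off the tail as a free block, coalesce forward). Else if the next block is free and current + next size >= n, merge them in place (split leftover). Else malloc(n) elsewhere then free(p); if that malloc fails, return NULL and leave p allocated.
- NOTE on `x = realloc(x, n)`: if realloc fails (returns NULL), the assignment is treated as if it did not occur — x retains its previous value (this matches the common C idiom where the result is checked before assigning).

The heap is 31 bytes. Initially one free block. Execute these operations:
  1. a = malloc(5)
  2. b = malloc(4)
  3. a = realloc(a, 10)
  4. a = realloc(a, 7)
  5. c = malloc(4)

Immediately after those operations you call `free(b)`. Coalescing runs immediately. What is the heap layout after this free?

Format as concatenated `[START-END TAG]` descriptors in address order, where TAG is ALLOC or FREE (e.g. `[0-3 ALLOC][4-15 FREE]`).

Op 1: a = malloc(5) -> a = 0; heap: [0-4 ALLOC][5-30 FREE]
Op 2: b = malloc(4) -> b = 5; heap: [0-4 ALLOC][5-8 ALLOC][9-30 FREE]
Op 3: a = realloc(a, 10) -> a = 9; heap: [0-4 FREE][5-8 ALLOC][9-18 ALLOC][19-30 FREE]
Op 4: a = realloc(a, 7) -> a = 9; heap: [0-4 FREE][5-8 ALLOC][9-15 ALLOC][16-30 FREE]
Op 5: c = malloc(4) -> c = 0; heap: [0-3 ALLOC][4-4 FREE][5-8 ALLOC][9-15 ALLOC][16-30 FREE]
free(b): b = 5 -> block [5-8 ALLOC]; mark free, coalesce with adjacent free neighbors -> [0-3 ALLOC][4-8 FREE][9-15 ALLOC][16-30 FREE]

Answer: [0-3 ALLOC][4-8 FREE][9-15 ALLOC][16-30 FREE]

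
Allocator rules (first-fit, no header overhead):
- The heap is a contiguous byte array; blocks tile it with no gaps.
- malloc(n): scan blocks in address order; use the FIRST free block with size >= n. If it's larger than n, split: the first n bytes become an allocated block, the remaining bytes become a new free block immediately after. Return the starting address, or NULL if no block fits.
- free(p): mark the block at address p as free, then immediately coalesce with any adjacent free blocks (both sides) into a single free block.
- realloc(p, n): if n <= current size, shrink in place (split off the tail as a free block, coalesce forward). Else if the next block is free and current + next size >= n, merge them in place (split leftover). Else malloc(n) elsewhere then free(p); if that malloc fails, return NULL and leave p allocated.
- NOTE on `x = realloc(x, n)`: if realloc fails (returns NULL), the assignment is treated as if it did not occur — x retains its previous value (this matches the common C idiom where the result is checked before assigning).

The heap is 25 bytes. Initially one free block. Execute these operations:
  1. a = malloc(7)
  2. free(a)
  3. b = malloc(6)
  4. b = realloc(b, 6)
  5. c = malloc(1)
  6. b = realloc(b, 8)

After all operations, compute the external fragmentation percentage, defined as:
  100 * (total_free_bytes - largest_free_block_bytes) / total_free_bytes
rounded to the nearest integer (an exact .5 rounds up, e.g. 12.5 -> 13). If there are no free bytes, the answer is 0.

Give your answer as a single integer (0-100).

Op 1: a = malloc(7) -> a = 0; heap: [0-6 ALLOC][7-24 FREE]
Op 2: free(a) -> (freed a); heap: [0-24 FREE]
Op 3: b = malloc(6) -> b = 0; heap: [0-5 ALLOC][6-24 FREE]
Op 4: b = realloc(b, 6) -> b = 0; heap: [0-5 ALLOC][6-24 FREE]
Op 5: c = malloc(1) -> c = 6; heap: [0-5 ALLOC][6-6 ALLOC][7-24 FREE]
Op 6: b = realloc(b, 8) -> b = 7; heap: [0-5 FREE][6-6 ALLOC][7-14 ALLOC][15-24 FREE]
Free blocks: [6 10] total_free=16 largest=10 -> 100*(16-10)/16 = 600/16 = 37.5 -> rounds to 38

Answer: 38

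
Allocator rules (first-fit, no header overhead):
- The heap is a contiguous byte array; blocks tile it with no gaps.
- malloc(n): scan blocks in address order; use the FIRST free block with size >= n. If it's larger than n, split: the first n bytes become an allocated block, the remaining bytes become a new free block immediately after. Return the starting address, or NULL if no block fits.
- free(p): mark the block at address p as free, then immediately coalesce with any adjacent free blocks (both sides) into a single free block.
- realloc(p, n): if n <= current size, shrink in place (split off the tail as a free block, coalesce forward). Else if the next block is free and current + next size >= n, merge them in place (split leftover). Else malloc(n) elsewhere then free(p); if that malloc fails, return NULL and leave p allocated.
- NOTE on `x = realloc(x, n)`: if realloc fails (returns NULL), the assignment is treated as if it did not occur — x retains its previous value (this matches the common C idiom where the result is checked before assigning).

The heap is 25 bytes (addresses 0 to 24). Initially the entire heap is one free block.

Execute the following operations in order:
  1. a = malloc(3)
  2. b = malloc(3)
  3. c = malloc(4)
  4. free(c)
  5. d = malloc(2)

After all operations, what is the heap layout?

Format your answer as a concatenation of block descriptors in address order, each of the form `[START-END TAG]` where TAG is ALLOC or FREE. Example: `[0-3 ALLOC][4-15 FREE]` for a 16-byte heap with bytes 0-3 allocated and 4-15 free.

Op 1: a = malloc(3) -> a = 0; heap: [0-2 ALLOC][3-24 FREE]
Op 2: b = malloc(3) -> b = 3; heap: [0-2 ALLOC][3-5 ALLOC][6-24 FREE]
Op 3: c = malloc(4) -> c = 6; heap: [0-2 ALLOC][3-5 ALLOC][6-9 ALLOC][10-24 FREE]
Op 4: free(c) -> (freed c); heap: [0-2 ALLOC][3-5 ALLOC][6-24 FREE]
Op 5: d = malloc(2) -> d = 6; heap: [0-2 ALLOC][3-5 ALLOC][6-7 ALLOC][8-24 FREE]

Answer: [0-2 ALLOC][3-5 ALLOC][6-7 ALLOC][8-24 FREE]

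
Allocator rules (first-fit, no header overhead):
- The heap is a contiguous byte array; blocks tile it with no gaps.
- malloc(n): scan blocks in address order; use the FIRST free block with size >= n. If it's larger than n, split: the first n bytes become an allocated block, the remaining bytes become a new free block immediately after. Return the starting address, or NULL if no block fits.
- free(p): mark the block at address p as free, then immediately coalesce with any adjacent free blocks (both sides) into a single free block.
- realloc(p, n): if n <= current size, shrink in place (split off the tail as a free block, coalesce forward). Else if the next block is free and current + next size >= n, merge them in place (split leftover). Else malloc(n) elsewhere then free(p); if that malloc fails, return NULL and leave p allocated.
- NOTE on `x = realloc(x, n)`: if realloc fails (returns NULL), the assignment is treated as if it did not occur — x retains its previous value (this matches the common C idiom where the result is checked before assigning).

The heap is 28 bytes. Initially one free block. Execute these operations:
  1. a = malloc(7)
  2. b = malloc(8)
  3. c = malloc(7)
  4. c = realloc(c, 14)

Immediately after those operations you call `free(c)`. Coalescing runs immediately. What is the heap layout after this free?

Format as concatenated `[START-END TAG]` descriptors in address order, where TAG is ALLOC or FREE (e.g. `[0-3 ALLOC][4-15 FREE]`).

Op 1: a = malloc(7) -> a = 0; heap: [0-6 ALLOC][7-27 FREE]
Op 2: b = malloc(8) -> b = 7; heap: [0-6 ALLOC][7-14 ALLOC][15-27 FREE]
Op 3: c = malloc(7) -> c = 15; heap: [0-6 ALLOC][7-14 ALLOC][15-21 ALLOC][22-27 FREE]
Op 4: c = realloc(c, 14) -> NULL (c unchanged); heap: [0-6 ALLOC][7-14 ALLOC][15-21 ALLOC][22-27 FREE]
free(c): c = 15 -> block [15-21 ALLOC]; mark free, coalesce with adjacent free neighbors -> [0-6 ALLOC][7-14 ALLOC][15-27 FREE]

Answer: [0-6 ALLOC][7-14 ALLOC][15-27 FREE]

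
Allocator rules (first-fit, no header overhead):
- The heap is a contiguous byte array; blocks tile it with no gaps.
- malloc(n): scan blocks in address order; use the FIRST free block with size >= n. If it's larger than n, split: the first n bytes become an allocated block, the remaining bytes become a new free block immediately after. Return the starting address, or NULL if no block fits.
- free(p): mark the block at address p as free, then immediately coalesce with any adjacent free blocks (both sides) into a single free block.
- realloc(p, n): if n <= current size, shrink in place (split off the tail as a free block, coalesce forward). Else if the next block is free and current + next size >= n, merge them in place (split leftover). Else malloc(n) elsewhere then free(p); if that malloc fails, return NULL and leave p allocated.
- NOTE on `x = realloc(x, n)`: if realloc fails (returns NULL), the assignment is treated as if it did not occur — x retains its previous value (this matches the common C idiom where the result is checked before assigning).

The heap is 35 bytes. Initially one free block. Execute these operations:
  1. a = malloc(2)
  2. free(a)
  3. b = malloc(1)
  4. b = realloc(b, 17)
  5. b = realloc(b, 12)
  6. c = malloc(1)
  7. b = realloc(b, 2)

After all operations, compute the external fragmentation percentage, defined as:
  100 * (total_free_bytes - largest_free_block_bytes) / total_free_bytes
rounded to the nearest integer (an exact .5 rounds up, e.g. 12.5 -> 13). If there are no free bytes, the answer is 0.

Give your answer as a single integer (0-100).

Answer: 31

Derivation:
Op 1: a = malloc(2) -> a = 0; heap: [0-1 ALLOC][2-34 FREE]
Op 2: free(a) -> (freed a); heap: [0-34 FREE]
Op 3: b = malloc(1) -> b = 0; heap: [0-0 ALLOC][1-34 FREE]
Op 4: b = realloc(b, 17) -> b = 0; heap: [0-16 ALLOC][17-34 FREE]
Op 5: b = realloc(b, 12) -> b = 0; heap: [0-11 ALLOC][12-34 FREE]
Op 6: c = malloc(1) -> c = 12; heap: [0-11 ALLOC][12-12 ALLOC][13-34 FREE]
Op 7: b = realloc(b, 2) -> b = 0; heap: [0-1 ALLOC][2-11 FREE][12-12 ALLOC][13-34 FREE]
Free blocks: [10 22] total_free=32 largest=22 -> 100*(32-22)/32 = 1000/32 = 31.25 -> rounds to 31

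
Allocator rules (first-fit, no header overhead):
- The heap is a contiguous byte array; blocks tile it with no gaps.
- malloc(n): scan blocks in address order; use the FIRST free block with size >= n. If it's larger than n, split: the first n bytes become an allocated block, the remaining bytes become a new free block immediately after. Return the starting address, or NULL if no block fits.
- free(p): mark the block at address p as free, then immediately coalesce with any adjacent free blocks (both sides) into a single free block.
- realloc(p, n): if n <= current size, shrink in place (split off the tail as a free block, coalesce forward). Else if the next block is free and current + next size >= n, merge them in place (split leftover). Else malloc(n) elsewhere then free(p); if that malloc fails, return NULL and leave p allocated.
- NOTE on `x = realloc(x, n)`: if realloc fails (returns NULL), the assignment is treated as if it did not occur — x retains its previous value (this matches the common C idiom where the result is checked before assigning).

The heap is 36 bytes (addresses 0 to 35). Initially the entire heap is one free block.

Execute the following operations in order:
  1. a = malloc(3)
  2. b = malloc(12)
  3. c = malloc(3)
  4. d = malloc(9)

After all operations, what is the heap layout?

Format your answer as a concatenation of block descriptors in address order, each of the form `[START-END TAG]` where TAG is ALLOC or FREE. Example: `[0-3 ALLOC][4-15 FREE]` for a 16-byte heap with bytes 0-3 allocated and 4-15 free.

Op 1: a = malloc(3) -> a = 0; heap: [0-2 ALLOC][3-35 FREE]
Op 2: b = malloc(12) -> b = 3; heap: [0-2 ALLOC][3-14 ALLOC][15-35 FREE]
Op 3: c = malloc(3) -> c = 15; heap: [0-2 ALLOC][3-14 ALLOC][15-17 ALLOC][18-35 FREE]
Op 4: d = malloc(9) -> d = 18; heap: [0-2 ALLOC][3-14 ALLOC][15-17 ALLOC][18-26 ALLOC][27-35 FREE]

Answer: [0-2 ALLOC][3-14 ALLOC][15-17 ALLOC][18-26 ALLOC][27-35 FREE]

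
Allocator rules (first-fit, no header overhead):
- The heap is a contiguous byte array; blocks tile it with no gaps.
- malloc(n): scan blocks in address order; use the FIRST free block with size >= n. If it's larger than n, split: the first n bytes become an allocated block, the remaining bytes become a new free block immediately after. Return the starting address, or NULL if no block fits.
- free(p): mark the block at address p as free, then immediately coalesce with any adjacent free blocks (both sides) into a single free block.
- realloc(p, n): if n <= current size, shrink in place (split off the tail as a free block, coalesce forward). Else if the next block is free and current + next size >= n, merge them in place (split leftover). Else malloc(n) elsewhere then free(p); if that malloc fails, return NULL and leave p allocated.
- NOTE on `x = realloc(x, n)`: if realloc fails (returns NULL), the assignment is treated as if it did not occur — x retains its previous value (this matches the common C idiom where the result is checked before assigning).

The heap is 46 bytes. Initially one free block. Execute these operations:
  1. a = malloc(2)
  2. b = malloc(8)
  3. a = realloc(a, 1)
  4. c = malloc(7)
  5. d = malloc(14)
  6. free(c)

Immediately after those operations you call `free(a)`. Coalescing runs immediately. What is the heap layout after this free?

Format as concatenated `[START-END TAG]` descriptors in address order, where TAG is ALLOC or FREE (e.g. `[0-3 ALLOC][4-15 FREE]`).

Answer: [0-1 FREE][2-9 ALLOC][10-16 FREE][17-30 ALLOC][31-45 FREE]

Derivation:
Op 1: a = malloc(2) -> a = 0; heap: [0-1 ALLOC][2-45 FREE]
Op 2: b = malloc(8) -> b = 2; heap: [0-1 ALLOC][2-9 ALLOC][10-45 FREE]
Op 3: a = realloc(a, 1) -> a = 0; heap: [0-0 ALLOC][1-1 FREE][2-9 ALLOC][10-45 FREE]
Op 4: c = malloc(7) -> c = 10; heap: [0-0 ALLOC][1-1 FREE][2-9 ALLOC][10-16 ALLOC][17-45 FREE]
Op 5: d = malloc(14) -> d = 17; heap: [0-0 ALLOC][1-1 FREE][2-9 ALLOC][10-16 ALLOC][17-30 ALLOC][31-45 FREE]
Op 6: free(c) -> (freed c); heap: [0-0 ALLOC][1-1 FREE][2-9 ALLOC][10-16 FREE][17-30 ALLOC][31-45 FREE]
free(a): a = 0 -> block [0-0 ALLOC]; mark free, coalesce with adjacent free neighbors -> [0-1 FREE][2-9 ALLOC][10-16 FREE][17-30 ALLOC][31-45 FREE]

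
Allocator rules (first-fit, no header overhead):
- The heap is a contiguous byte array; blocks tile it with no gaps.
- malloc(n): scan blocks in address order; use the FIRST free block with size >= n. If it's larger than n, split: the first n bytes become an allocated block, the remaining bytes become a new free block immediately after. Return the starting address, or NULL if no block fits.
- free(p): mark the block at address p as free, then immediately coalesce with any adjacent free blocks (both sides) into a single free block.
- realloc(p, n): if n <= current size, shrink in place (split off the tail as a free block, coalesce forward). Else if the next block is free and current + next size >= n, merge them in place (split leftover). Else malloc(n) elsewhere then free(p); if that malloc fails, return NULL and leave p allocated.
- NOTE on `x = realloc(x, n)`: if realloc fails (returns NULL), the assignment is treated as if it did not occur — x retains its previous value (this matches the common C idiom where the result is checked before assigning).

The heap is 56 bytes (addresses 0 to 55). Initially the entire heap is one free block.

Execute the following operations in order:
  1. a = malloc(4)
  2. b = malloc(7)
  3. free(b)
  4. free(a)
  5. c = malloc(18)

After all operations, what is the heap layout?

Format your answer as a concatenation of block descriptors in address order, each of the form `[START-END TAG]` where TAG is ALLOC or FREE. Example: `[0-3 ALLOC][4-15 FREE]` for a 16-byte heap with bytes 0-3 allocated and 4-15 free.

Op 1: a = malloc(4) -> a = 0; heap: [0-3 ALLOC][4-55 FREE]
Op 2: b = malloc(7) -> b = 4; heap: [0-3 ALLOC][4-10 ALLOC][11-55 FREE]
Op 3: free(b) -> (freed b); heap: [0-3 ALLOC][4-55 FREE]
Op 4: free(a) -> (freed a); heap: [0-55 FREE]
Op 5: c = malloc(18) -> c = 0; heap: [0-17 ALLOC][18-55 FREE]

Answer: [0-17 ALLOC][18-55 FREE]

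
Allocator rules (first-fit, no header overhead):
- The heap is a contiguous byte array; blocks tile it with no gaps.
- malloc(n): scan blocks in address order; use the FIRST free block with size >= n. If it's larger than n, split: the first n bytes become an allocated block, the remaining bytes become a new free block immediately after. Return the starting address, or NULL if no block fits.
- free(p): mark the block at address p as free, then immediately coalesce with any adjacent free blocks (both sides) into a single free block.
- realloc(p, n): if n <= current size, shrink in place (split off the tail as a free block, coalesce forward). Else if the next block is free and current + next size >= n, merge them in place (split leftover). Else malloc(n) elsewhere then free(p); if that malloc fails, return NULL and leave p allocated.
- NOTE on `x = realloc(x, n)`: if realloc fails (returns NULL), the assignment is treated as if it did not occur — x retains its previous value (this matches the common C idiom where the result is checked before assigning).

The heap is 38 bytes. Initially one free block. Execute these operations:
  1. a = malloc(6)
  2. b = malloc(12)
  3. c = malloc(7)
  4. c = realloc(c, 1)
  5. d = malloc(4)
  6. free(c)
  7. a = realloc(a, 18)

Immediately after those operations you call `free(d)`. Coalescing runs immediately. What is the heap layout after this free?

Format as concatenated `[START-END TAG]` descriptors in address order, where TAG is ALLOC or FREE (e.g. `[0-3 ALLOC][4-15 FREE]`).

Answer: [0-5 ALLOC][6-17 ALLOC][18-37 FREE]

Derivation:
Op 1: a = malloc(6) -> a = 0; heap: [0-5 ALLOC][6-37 FREE]
Op 2: b = malloc(12) -> b = 6; heap: [0-5 ALLOC][6-17 ALLOC][18-37 FREE]
Op 3: c = malloc(7) -> c = 18; heap: [0-5 ALLOC][6-17 ALLOC][18-24 ALLOC][25-37 FREE]
Op 4: c = realloc(c, 1) -> c = 18; heap: [0-5 ALLOC][6-17 ALLOC][18-18 ALLOC][19-37 FREE]
Op 5: d = malloc(4) -> d = 19; heap: [0-5 ALLOC][6-17 ALLOC][18-18 ALLOC][19-22 ALLOC][23-37 FREE]
Op 6: free(c) -> (freed c); heap: [0-5 ALLOC][6-17 ALLOC][18-18 FREE][19-22 ALLOC][23-37 FREE]
Op 7: a = realloc(a, 18) -> NULL (a unchanged); heap: [0-5 ALLOC][6-17 ALLOC][18-18 FREE][19-22 ALLOC][23-37 FREE]
free(d): d = 19 -> block [19-22 ALLOC]; mark free, coalesce with adjacent free neighbors -> [0-5 ALLOC][6-17 ALLOC][18-37 FREE]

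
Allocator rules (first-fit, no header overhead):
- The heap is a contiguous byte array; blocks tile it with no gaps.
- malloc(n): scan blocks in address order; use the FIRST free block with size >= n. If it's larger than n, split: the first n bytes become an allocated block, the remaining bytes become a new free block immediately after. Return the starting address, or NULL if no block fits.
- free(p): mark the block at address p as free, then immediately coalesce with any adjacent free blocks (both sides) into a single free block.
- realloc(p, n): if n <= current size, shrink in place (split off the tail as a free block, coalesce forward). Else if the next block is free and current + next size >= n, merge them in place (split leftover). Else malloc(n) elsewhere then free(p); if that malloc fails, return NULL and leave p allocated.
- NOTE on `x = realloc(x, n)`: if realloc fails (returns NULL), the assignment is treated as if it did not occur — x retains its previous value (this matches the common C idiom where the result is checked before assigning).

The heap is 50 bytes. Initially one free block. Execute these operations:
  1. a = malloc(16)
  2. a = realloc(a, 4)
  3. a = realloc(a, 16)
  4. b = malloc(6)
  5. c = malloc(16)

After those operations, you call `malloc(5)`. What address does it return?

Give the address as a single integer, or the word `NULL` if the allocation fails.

Op 1: a = malloc(16) -> a = 0; heap: [0-15 ALLOC][16-49 FREE]
Op 2: a = realloc(a, 4) -> a = 0; heap: [0-3 ALLOC][4-49 FREE]
Op 3: a = realloc(a, 16) -> a = 0; heap: [0-15 ALLOC][16-49 FREE]
Op 4: b = malloc(6) -> b = 16; heap: [0-15 ALLOC][16-21 ALLOC][22-49 FREE]
Op 5: c = malloc(16) -> c = 22; heap: [0-15 ALLOC][16-21 ALLOC][22-37 ALLOC][38-49 FREE]
malloc(5): first-fit scan over [0-15 ALLOC][16-21 ALLOC][22-37 ALLOC][38-49 FREE] -> 38

Answer: 38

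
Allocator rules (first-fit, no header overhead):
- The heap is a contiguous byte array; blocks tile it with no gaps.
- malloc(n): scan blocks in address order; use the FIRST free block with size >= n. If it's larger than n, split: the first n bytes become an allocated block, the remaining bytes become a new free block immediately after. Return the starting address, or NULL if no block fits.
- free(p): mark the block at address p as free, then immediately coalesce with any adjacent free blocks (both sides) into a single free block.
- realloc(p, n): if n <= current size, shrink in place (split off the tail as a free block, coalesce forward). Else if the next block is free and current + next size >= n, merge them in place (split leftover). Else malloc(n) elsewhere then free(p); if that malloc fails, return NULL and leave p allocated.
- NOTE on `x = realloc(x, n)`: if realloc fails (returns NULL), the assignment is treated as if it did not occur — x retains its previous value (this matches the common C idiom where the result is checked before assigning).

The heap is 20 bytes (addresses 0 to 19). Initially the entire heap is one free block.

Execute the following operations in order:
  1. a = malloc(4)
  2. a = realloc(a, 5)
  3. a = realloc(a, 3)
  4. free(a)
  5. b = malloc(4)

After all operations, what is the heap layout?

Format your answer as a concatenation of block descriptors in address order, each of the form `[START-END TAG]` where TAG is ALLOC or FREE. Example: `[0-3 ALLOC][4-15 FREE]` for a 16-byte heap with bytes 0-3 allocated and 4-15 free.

Op 1: a = malloc(4) -> a = 0; heap: [0-3 ALLOC][4-19 FREE]
Op 2: a = realloc(a, 5) -> a = 0; heap: [0-4 ALLOC][5-19 FREE]
Op 3: a = realloc(a, 3) -> a = 0; heap: [0-2 ALLOC][3-19 FREE]
Op 4: free(a) -> (freed a); heap: [0-19 FREE]
Op 5: b = malloc(4) -> b = 0; heap: [0-3 ALLOC][4-19 FREE]

Answer: [0-3 ALLOC][4-19 FREE]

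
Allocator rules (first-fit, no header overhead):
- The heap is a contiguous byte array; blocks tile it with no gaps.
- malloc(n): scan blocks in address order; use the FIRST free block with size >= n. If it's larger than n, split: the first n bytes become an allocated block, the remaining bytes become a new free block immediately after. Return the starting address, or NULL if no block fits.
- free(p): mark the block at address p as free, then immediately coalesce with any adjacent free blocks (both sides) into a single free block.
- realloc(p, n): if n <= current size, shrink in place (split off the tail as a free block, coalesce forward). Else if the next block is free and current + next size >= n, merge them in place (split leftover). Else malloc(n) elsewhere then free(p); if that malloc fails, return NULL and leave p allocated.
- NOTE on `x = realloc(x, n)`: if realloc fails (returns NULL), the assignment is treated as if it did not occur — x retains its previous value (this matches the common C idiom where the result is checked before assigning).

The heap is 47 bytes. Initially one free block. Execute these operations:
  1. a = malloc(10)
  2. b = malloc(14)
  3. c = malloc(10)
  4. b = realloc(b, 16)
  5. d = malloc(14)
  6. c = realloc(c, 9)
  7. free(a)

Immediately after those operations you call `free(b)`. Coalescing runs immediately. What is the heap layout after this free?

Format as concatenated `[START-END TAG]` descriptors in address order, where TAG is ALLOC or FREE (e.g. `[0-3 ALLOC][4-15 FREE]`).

Op 1: a = malloc(10) -> a = 0; heap: [0-9 ALLOC][10-46 FREE]
Op 2: b = malloc(14) -> b = 10; heap: [0-9 ALLOC][10-23 ALLOC][24-46 FREE]
Op 3: c = malloc(10) -> c = 24; heap: [0-9 ALLOC][10-23 ALLOC][24-33 ALLOC][34-46 FREE]
Op 4: b = realloc(b, 16) -> NULL (b unchanged); heap: [0-9 ALLOC][10-23 ALLOC][24-33 ALLOC][34-46 FREE]
Op 5: d = malloc(14) -> d = NULL; heap: [0-9 ALLOC][10-23 ALLOC][24-33 ALLOC][34-46 FREE]
Op 6: c = realloc(c, 9) -> c = 24; heap: [0-9 ALLOC][10-23 ALLOC][24-32 ALLOC][33-46 FREE]
Op 7: free(a) -> (freed a); heap: [0-9 FREE][10-23 ALLOC][24-32 ALLOC][33-46 FREE]
free(b): b = 10 -> block [10-23 ALLOC]; mark free, coalesce with adjacent free neighbors -> [0-23 FREE][24-32 ALLOC][33-46 FREE]

Answer: [0-23 FREE][24-32 ALLOC][33-46 FREE]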